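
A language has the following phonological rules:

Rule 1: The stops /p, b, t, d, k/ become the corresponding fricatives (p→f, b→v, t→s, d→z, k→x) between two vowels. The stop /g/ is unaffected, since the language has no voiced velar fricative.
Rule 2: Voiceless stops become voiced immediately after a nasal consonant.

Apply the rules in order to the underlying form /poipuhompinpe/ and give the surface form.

Rule 1 (intervocalic spirantization): /p/ is a stop between vowels /i/ and /u/, so it spirantizes to the fricative [f]. /poipuhompinpe/ → poifuhompinpe.
Rule 2 (post-nasal voicing): /p/ is a voiceless stop immediately after the nasal /m/, so it voices to [b]. /p/ is a voiceless stop immediately after the nasal /n/, so it voices to [b]. /poifuhompinpe/ → poifuhombinbe.

poifuhombinbe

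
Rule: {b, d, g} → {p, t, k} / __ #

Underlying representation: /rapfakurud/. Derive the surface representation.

/d/ is a voiced stop in word-final position, so it devoices to [t].
Surface form: [rapfakurut].

rapfakurut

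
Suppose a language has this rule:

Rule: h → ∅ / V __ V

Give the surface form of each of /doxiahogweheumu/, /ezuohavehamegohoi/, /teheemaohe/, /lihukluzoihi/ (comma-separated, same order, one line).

/doxiahogweheumu/: /h/ occurs between vowels /a/ and /o/, so it deletes. /h/ occurs between vowels /e/ and /e/, so it deletes. → [doxiaogweeumu].
/ezuohavehamegohoi/: /h/ occurs between vowels /o/ and /a/, so it deletes. /h/ occurs between vowels /e/ and /a/, so it deletes. /h/ occurs between vowels /o/ and /o/, so it deletes. → [ezuoaveamegooi].
/teheemaohe/: /h/ occurs between vowels /e/ and /e/, so it deletes. /h/ occurs between vowels /o/ and /e/, so it deletes. → [teeemaoe].
/lihukluzoihi/: /h/ occurs between vowels /i/ and /u/, so it deletes. /h/ occurs between vowels /i/ and /i/, so it deletes. → [liukluzoii].

doxiaogweeumu, ezuoaveamegooi, teeemaoe, liukluzoii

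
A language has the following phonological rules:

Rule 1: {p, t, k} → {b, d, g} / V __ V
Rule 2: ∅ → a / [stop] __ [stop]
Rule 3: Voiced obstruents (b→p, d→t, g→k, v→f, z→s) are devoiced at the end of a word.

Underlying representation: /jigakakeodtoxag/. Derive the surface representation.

jigagageodatoxak

Rule 1 (intervocalic voicing): /k/ is a voiceless stop between vowels /a/ and /a/, so it voices to [g]. /k/ is a voiceless stop between vowels /a/ and /e/, so it voices to [g]. /jigakakeodtoxag/ → jigagageodtoxag.
Rule 2 (stop-cluster a-epenthesis): /d/ and /t/ form a stop–stop cluster, so [a] is inserted between them. /jigagageodtoxag/ → jigagageodatoxag.
Rule 3 (final devoicing): /g/ is a voiced obstruent in word-final position, so it devoices to [k]. /jigagageodatoxag/ → jigagageodatoxak.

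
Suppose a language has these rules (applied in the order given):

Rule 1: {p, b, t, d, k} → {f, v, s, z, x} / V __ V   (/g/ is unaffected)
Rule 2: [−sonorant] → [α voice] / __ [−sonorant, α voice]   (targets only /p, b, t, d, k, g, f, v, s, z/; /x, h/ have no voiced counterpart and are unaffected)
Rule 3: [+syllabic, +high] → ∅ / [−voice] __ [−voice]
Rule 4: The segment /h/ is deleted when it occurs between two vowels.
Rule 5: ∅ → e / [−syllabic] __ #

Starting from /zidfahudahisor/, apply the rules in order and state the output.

Rule 1 (intervocalic spirantization): /d/ is a stop between vowels /u/ and /a/, so it spirantizes to the fricative [z]. /zidfahudahisor/ → zidfahuzahisor.
Rule 2 (regressive voicing assimilation): /d/ precedes the voiceless obstruent /f/, so it devoices to [t] by assimilation. /zidfahuzahisor/ → zitfahuzahisor.
Rule 3 (high vowel syncope): /i/ is a high vowel flanked by voiceless consonants /h/ and /s/, so it deletes. /zitfahuzahisor/ → zitfahuzahsor.
Rule 4 (intervocalic h-deletion): /h/ occurs between vowels /a/ and /u/, so it deletes. /zitfahuzahsor/ → zitfauzahsor.
Rule 5 (final e-epenthesis): the form ends in the consonant /r/, so [e] is inserted word-finally. /zitfauzahsor/ → zitfauzahsore.

zitfauzahsore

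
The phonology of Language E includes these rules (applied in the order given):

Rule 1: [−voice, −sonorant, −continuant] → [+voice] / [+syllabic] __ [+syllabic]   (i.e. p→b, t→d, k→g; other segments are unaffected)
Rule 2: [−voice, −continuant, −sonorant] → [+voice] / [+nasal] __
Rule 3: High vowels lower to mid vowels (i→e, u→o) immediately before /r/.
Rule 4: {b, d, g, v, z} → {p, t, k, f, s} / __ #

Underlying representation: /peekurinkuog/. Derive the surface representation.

Rule 1 (intervocalic voicing): /k/ is a voiceless stop between vowels /e/ and /u/, so it voices to [g]. /peekurinkuog/ → peegurinkuog.
Rule 2 (post-nasal voicing): /k/ is a voiceless stop immediately after the nasal /n/, so it voices to [g]. /peegurinkuog/ → peeguringuog.
Rule 3 (pre-rhotic lowering): /u/ is a high vowel immediately before /r/, so it lowers to [o]. /peeguringuog/ → peegoringuog.
Rule 4 (final devoicing): /g/ is a voiced obstruent in word-final position, so it devoices to [k]. /peegoringuog/ → peegoringuok.

peegoringuok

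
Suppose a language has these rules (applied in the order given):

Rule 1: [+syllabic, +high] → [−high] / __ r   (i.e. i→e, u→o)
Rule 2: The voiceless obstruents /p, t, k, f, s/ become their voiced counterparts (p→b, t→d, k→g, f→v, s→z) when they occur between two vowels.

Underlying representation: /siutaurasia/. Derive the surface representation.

Rule 1 (pre-rhotic lowering): /u/ is a high vowel immediately before /r/, so it lowers to [o]. /siutaurasia/ → siutaorasia.
Rule 2 (intervocalic voicing): /t/ is a voiceless obstruent between vowels /u/ and /a/, so it voices to [d]. /s/ is a voiceless obstruent between vowels /a/ and /i/, so it voices to [z]. /siutaorasia/ → siudaorazia.

siudaorazia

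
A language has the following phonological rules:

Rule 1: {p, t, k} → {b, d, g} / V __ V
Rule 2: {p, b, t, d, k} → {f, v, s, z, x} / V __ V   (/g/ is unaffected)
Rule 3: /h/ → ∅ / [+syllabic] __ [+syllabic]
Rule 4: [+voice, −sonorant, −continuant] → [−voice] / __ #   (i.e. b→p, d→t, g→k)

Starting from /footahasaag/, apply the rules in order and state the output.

Rule 1 (intervocalic voicing): /t/ is a voiceless stop between vowels /o/ and /a/, so it voices to [d]. /footahasaag/ → foodahasaag.
Rule 2 (intervocalic spirantization): /d/ is a stop between vowels /o/ and /a/, so it spirantizes to the fricative [z]. /foodahasaag/ → foozahasaag.
Rule 3 (intervocalic h-deletion): /h/ occurs between vowels /a/ and /a/, so it deletes. /foozahasaag/ → foozaasaag.
Rule 4 (final devoicing): /g/ is a voiced stop in word-final position, so it devoices to [k]. /foozaasaag/ → foozaasaak.

foozaasaak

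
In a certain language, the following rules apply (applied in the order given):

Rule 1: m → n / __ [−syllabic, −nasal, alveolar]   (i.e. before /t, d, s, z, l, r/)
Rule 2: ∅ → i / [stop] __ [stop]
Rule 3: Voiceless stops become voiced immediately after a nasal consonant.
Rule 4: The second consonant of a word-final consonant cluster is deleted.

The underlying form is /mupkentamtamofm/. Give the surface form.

Rule 1 (nasal place assimilation): /m/ precedes the alveolar consonant /t/, so it assimilates in place to [n]. /mupkentamtamofm/ → mupkentantamofm.
Rule 2 (stop-cluster i-epenthesis): /p/ and /k/ form a stop–stop cluster, so [i] is inserted between them. /mupkentantamofm/ → mupikentantamofm.
Rule 3 (post-nasal voicing): /t/ is a voiceless stop immediately after the nasal /n/, so it voices to [d]. /t/ is a voiceless stop immediately after the nasal /n/, so it voices to [d]. /mupikentantamofm/ → mupikendandamofm.
Rule 4 (final cluster simplification): /m/ is the second consonant of a word-final cluster /fm/, so it deletes. /mupikendandamofm/ → mupikendandamof.

mupikendandamof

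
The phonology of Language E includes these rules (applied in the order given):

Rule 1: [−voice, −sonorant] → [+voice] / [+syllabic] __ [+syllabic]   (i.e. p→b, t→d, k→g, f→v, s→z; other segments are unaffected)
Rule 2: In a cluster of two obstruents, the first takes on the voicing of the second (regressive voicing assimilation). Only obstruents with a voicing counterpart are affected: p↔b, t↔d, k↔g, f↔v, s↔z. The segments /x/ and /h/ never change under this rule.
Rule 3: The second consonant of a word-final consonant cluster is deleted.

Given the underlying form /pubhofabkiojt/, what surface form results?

puphovapkioj

Rule 1 (intervocalic voicing): /f/ is a voiceless obstruent between vowels /o/ and /a/, so it voices to [v]. /pubhofabkiojt/ → pubhovabkiojt.
Rule 2 (regressive voicing assimilation): /b/ precedes the voiceless obstruent /h/, so it devoices to [p] by assimilation. /b/ precedes the voiceless obstruent /k/, so it devoices to [p] by assimilation. /pubhovabkiojt/ → puphovapkiojt.
Rule 3 (final cluster simplification): /t/ is the second consonant of a word-final cluster /jt/, so it deletes. /puphovapkiojt/ → puphovapkioj.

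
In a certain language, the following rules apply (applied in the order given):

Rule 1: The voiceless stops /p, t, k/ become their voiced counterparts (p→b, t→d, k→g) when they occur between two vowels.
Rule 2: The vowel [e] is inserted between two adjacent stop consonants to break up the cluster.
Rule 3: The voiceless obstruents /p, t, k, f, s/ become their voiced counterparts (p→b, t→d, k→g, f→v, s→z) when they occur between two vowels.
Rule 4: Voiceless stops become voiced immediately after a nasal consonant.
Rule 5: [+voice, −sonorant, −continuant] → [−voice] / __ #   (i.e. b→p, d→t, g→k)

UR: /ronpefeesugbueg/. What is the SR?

Rule 1 (intervocalic voicing): no segment meets the environment; /ronpefeesugbueg/ is unchanged.
Rule 2 (stop-cluster e-epenthesis): /g/ and /b/ form a stop–stop cluster, so [e] is inserted between them. /ronpefeesugbueg/ → ronpefeesugebueg.
Rule 3 (intervocalic voicing): /f/ is a voiceless obstruent between vowels /e/ and /e/, so it voices to [v]. /s/ is a voiceless obstruent between vowels /e/ and /u/, so it voices to [z]. /ronpefeesugebueg/ → ronpeveezugebueg.
Rule 4 (post-nasal voicing): /p/ is a voiceless stop immediately after the nasal /n/, so it voices to [b]. /ronpeveezugebueg/ → ronbeveezugebueg.
Rule 5 (final devoicing): /g/ is a voiced stop in word-final position, so it devoices to [k]. /ronbeveezugebueg/ → ronbeveezugebuek.

ronbeveezugebuek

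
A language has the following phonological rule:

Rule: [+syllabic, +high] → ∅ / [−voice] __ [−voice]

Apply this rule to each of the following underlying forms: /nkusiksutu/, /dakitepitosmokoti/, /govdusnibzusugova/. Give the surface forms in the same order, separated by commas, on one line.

/nkusiksutu/: /u/ is a high vowel flanked by voiceless consonants /k/ and /s/, so it deletes. /i/ is a high vowel flanked by voiceless consonants /s/ and /k/, so it deletes. /u/ is a high vowel flanked by voiceless consonants /s/ and /t/, so it deletes. → [nkskstu].
/dakitepitosmokoti/: /i/ is a high vowel flanked by voiceless consonants /k/ and /t/, so it deletes. /i/ is a high vowel flanked by voiceless consonants /p/ and /t/, so it deletes. → [dakteptosmokoti].
/govdusnibzusugova/: the rule's environment is not met; surfaces unchanged as [govdusnibzusugova].

nkskstu, dakteptosmokoti, govdusnibzusugova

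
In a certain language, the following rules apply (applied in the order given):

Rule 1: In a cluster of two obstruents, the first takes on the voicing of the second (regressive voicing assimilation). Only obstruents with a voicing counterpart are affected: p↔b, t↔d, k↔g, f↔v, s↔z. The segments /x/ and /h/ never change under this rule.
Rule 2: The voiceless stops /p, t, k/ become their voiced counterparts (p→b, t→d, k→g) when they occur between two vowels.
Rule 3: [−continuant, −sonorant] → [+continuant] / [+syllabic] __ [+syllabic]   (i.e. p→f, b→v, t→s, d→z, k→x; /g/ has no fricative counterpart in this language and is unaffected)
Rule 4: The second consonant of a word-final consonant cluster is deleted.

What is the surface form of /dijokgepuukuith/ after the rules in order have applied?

dijoggevuuguit

Rule 1 (regressive voicing assimilation): /k/ precedes the voiced obstruent /g/, so it voices to [g] by assimilation. /dijokgepuukuith/ → dijoggepuukuith.
Rule 2 (intervocalic voicing): /p/ is a voiceless stop between vowels /e/ and /u/, so it voices to [b]. /k/ is a voiceless stop between vowels /u/ and /u/, so it voices to [g]. /dijoggepuukuith/ → dijoggebuuguith.
Rule 3 (intervocalic spirantization): /b/ is a stop between vowels /e/ and /u/, so it spirantizes to the fricative [v]. /dijoggebuuguith/ → dijoggevuuguith.
Rule 4 (final cluster simplification): /h/ is the second consonant of a word-final cluster /th/, so it deletes. /dijoggevuuguith/ → dijoggevuuguit.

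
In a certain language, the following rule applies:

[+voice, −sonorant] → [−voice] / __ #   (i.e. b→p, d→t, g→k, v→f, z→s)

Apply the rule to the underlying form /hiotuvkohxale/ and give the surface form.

No segment of /hiotuvkohxale/ meets the structural description of the rule, so the form surfaces unchanged.

hiotuvkohxale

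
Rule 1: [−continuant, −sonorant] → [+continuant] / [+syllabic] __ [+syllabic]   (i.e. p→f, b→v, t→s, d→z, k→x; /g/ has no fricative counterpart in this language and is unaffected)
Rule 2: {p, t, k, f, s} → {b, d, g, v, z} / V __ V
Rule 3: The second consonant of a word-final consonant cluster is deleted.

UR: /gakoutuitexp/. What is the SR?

Rule 1 (intervocalic spirantization): /k/ is a stop between vowels /a/ and /o/, so it spirantizes to the fricative [x]. /t/ is a stop between vowels /u/ and /u/, so it spirantizes to the fricative [s]. /t/ is a stop between vowels /i/ and /e/, so it spirantizes to the fricative [s]. /gakoutuitexp/ → gaxousuisexp.
Rule 2 (intervocalic voicing): /s/ is a voiceless obstruent between vowels /u/ and /u/, so it voices to [z]. /s/ is a voiceless obstruent between vowels /i/ and /e/, so it voices to [z]. /gaxousuisexp/ → gaxouzuizexp.
Rule 3 (final cluster simplification): /p/ is the second consonant of a word-final cluster /xp/, so it deletes. /gaxouzuizexp/ → gaxouzuizex.

gaxouzuizex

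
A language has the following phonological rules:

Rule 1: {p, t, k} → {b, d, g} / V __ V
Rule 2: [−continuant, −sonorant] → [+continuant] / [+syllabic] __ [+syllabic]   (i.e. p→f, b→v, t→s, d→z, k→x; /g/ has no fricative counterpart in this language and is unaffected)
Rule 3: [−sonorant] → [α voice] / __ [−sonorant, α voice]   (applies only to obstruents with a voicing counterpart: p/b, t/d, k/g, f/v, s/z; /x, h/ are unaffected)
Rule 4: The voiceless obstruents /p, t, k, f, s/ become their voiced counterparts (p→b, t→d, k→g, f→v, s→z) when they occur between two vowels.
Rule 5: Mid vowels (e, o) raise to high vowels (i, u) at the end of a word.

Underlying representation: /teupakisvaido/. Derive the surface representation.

teuvagizvaizu

Rule 1 (intervocalic voicing): /p/ is a voiceless stop between vowels /u/ and /a/, so it voices to [b]. /k/ is a voiceless stop between vowels /a/ and /i/, so it voices to [g]. /teupakisvaido/ → teubagisvaido.
Rule 2 (intervocalic spirantization): /b/ is a stop between vowels /u/ and /a/, so it spirantizes to the fricative [v]. /d/ is a stop between vowels /i/ and /o/, so it spirantizes to the fricative [z]. /teubagisvaido/ → teuvagisvaizo.
Rule 3 (regressive voicing assimilation): /s/ precedes the voiced obstruent /v/, so it voices to [z] by assimilation. /teuvagisvaizo/ → teuvagizvaizo.
Rule 4 (intervocalic voicing): no segment meets the environment; /teuvagizvaizo/ is unchanged.
Rule 5 (final vowel raising): /o/ is a mid vowel in word-final position, so it raises to [u]. /teuvagizvaizo/ → teuvagizvaizu.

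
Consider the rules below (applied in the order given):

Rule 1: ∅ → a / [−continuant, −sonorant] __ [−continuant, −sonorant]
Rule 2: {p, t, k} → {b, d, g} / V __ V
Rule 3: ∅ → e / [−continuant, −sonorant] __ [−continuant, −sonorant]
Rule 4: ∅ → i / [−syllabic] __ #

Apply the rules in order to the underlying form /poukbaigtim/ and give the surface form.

Rule 1 (stop-cluster a-epenthesis): /k/ and /b/ form a stop–stop cluster, so [a] is inserted between them. /g/ and /t/ form a stop–stop cluster, so [a] is inserted between them. /poukbaigtim/ → poukabaigatim.
Rule 2 (intervocalic voicing): /k/ is a voiceless stop between vowels /u/ and /a/, so it voices to [g]. /t/ is a voiceless stop between vowels /a/ and /i/, so it voices to [d]. /poukabaigatim/ → pougabaigadim.
Rule 3 (stop-cluster e-epenthesis): no segment meets the environment; /pougabaigadim/ is unchanged.
Rule 4 (final i-epenthesis): the form ends in the consonant /m/, so [i] is inserted word-finally. /pougabaigadim/ → pougabaigadimi.

pougabaigadimi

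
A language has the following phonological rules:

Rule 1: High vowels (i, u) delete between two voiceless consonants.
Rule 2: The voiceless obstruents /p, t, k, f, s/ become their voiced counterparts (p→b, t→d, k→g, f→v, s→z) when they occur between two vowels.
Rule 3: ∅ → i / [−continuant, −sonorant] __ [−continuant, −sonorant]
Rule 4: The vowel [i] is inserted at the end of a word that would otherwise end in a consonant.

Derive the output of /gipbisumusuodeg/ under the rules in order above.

gipibizumuzuodegi

Rule 1 (high vowel syncope): no segment meets the environment; /gipbisumusuodeg/ is unchanged.
Rule 2 (intervocalic voicing): /s/ is a voiceless obstruent between vowels /i/ and /u/, so it voices to [z]. /s/ is a voiceless obstruent between vowels /u/ and /u/, so it voices to [z]. /gipbisumusuodeg/ → gipbizumuzuodeg.
Rule 3 (stop-cluster i-epenthesis): /p/ and /b/ form a stop–stop cluster, so [i] is inserted between them. /gipbizumuzuodeg/ → gipibizumuzuodeg.
Rule 4 (final i-epenthesis): the form ends in the consonant /g/, so [i] is inserted word-finally. /gipibizumuzuodeg/ → gipibizumuzuodegi.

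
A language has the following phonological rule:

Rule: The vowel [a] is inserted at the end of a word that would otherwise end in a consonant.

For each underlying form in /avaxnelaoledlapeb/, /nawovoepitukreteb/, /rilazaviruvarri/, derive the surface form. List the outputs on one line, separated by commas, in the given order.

/avaxnelaoledlapeb/: the form ends in the consonant /b/, so [a] is inserted word-finally. → [avaxnelaoledlapeba].
/nawovoepitukreteb/: the form ends in the consonant /b/, so [a] is inserted word-finally. → [nawovoepitukreteba].
/rilazaviruvarri/: the rule's environment is not met; surfaces unchanged as [rilazaviruvarri].

avaxnelaoledlapeba, nawovoepitukreteba, rilazaviruvarri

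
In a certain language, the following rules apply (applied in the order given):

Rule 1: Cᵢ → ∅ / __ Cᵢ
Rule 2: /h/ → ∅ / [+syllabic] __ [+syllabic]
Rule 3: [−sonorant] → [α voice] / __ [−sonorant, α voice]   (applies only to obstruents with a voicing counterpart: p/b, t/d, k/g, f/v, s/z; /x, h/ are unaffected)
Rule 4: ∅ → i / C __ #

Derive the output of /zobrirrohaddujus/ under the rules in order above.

zobriroadujusi

Rule 1 (degemination): /rr/ is a geminate; the first /r/ deletes. /dd/ is a geminate; the first /d/ deletes. /zobrirrohaddujus/ → zobrirohadujus.
Rule 2 (intervocalic h-deletion): /h/ occurs between vowels /o/ and /a/, so it deletes. /zobrirohadujus/ → zobriroadujus.
Rule 3 (regressive voicing assimilation): no segment meets the environment; /zobriroadujus/ is unchanged.
Rule 4 (final i-epenthesis): the form ends in the consonant /s/, so [i] is inserted word-finally. /zobriroadujus/ → zobriroadujusi.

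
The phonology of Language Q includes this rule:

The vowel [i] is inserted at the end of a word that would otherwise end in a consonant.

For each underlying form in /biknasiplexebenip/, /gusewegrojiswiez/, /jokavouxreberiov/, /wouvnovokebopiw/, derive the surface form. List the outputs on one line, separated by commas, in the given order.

biknasiplexebenipi, gusewegrojiswiezi, jokavouxreberiovi, wouvnovokebopiwi

/biknasiplexebenip/: the form ends in the consonant /p/, so [i] is inserted word-finally. → [biknasiplexebenipi].
/gusewegrojiswiez/: the form ends in the consonant /z/, so [i] is inserted word-finally. → [gusewegrojiswiezi].
/jokavouxreberiov/: the form ends in the consonant /v/, so [i] is inserted word-finally. → [jokavouxreberiovi].
/wouvnovokebopiw/: the form ends in the consonant /w/, so [i] is inserted word-finally. → [wouvnovokebopiwi].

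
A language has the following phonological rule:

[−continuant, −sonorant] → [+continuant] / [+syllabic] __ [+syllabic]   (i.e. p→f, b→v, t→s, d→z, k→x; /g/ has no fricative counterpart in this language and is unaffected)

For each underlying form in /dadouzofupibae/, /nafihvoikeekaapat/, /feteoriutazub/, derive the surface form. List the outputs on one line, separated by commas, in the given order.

/dadouzofupibae/: /d/ is a stop between vowels /a/ and /o/, so it spirantizes to the fricative [z]. /p/ is a stop between vowels /u/ and /i/, so it spirantizes to the fricative [f]. /b/ is a stop between vowels /i/ and /a/, so it spirantizes to the fricative [v]. → [dazouzofufivae].
/nafihvoikeekaapat/: /k/ is a stop between vowels /i/ and /e/, so it spirantizes to the fricative [x]. /k/ is a stop between vowels /e/ and /a/, so it spirantizes to the fricative [x]. /p/ is a stop between vowels /a/ and /a/, so it spirantizes to the fricative [f]. → [nafihvoixeexaafat].
/feteoriutazub/: /t/ is a stop between vowels /e/ and /e/, so it spirantizes to the fricative [s]. /t/ is a stop between vowels /u/ and /a/, so it spirantizes to the fricative [s]. → [feseoriusazub].

dazouzofufivae, nafihvoixeexaafat, feseoriusazub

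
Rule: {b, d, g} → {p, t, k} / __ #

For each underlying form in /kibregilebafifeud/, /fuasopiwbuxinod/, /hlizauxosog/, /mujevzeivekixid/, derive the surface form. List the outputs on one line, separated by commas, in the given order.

/kibregilebafifeud/: /d/ is a voiced stop in word-final position, so it devoices to [t]. → [kibregilebafifeut].
/fuasopiwbuxinod/: /d/ is a voiced stop in word-final position, so it devoices to [t]. → [fuasopiwbuxinot].
/hlizauxosog/: /g/ is a voiced stop in word-final position, so it devoices to [k]. → [hlizauxosok].
/mujevzeivekixid/: /d/ is a voiced stop in word-final position, so it devoices to [t]. → [mujevzeivekixit].

kibregilebafifeut, fuasopiwbuxinot, hlizauxosok, mujevzeivekixit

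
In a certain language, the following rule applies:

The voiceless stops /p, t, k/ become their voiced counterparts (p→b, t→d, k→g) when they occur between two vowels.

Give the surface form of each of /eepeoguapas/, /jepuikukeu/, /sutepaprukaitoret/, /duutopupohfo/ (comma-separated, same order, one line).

/eepeoguapas/: /p/ is a voiceless stop between vowels /e/ and /e/, so it voices to [b]. /p/ is a voiceless stop between vowels /a/ and /a/, so it voices to [b]. → [eebeoguabas].
/jepuikukeu/: /p/ is a voiceless stop between vowels /e/ and /u/, so it voices to [b]. /k/ is a voiceless stop between vowels /i/ and /u/, so it voices to [g]. /k/ is a voiceless stop between vowels /u/ and /e/, so it voices to [g]. → [jebuigugeu].
/sutepaprukaitoret/: /t/ is a voiceless stop between vowels /u/ and /e/, so it voices to [d]. /p/ is a voiceless stop between vowels /e/ and /a/, so it voices to [b]. /k/ is a voiceless stop between vowels /u/ and /a/, so it voices to [g]. /t/ is a voiceless stop between vowels /i/ and /o/, so it voices to [d]. → [sudebaprugaidoret].
/duutopupohfo/: /t/ is a voiceless stop between vowels /u/ and /o/, so it voices to [d]. /p/ is a voiceless stop between vowels /o/ and /u/, so it voices to [b]. /p/ is a voiceless stop between vowels /u/ and /o/, so it voices to [b]. → [duudobubohfo].

eebeoguabas, jebuigugeu, sudebaprugaidoret, duudobubohfo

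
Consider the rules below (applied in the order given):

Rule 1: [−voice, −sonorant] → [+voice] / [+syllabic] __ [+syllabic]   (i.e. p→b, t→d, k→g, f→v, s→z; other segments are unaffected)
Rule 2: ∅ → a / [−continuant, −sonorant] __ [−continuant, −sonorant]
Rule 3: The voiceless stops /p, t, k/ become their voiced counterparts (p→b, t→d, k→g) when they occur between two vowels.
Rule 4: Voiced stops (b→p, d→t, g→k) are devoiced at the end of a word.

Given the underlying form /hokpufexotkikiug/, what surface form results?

Rule 1 (intervocalic voicing): /f/ is a voiceless obstruent between vowels /u/ and /e/, so it voices to [v]. /k/ is a voiceless obstruent between vowels /i/ and /i/, so it voices to [g]. /hokpufexotkikiug/ → hokpuvexotkigiug.
Rule 2 (stop-cluster a-epenthesis): /k/ and /p/ form a stop–stop cluster, so [a] is inserted between them. /t/ and /k/ form a stop–stop cluster, so [a] is inserted between them. /hokpuvexotkigiug/ → hokapuvexotakigiug.
Rule 3 (intervocalic voicing): /k/ is a voiceless stop between vowels /o/ and /a/, so it voices to [g]. /p/ is a voiceless stop between vowels /a/ and /u/, so it voices to [b]. /t/ is a voiceless stop between vowels /o/ and /a/, so it voices to [d]. /k/ is a voiceless stop between vowels /a/ and /i/, so it voices to [g]. /hokapuvexotakigiug/ → hogabuvexodagigiug.
Rule 4 (final devoicing): /g/ is a voiced stop in word-final position, so it devoices to [k]. /hogabuvexodagigiug/ → hogabuvexodagigiuk.

hogabuvexodagigiuk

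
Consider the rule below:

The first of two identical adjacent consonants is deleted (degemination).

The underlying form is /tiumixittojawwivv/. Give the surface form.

tiumixitojawiv

/tt/ is a geminate; the first /t/ deletes.
/ww/ is a geminate; the first /w/ deletes.
/vv/ is a geminate; the first /v/ deletes.
The other instances of /t/, /m/, /x/, /j/, /w/, /v/ do not occur in the required environment and remain unchanged.
Surface form: [tiumixitojawiv].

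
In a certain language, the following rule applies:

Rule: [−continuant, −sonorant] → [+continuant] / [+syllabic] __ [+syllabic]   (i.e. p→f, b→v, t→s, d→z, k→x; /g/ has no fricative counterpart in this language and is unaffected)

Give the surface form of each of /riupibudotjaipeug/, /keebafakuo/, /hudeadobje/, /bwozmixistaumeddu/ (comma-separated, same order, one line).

riufivuzotjaifeug, keevafaxuo, huzeazobje, bwozmixistaumeddu

/riupibudotjaipeug/: /p/ is a stop between vowels /u/ and /i/, so it spirantizes to the fricative [f]. /b/ is a stop between vowels /i/ and /u/, so it spirantizes to the fricative [v]. /d/ is a stop between vowels /u/ and /o/, so it spirantizes to the fricative [z]. /p/ is a stop between vowels /i/ and /e/, so it spirantizes to the fricative [f]. → [riufivuzotjaifeug].
/keebafakuo/: /b/ is a stop between vowels /e/ and /a/, so it spirantizes to the fricative [v]. /k/ is a stop between vowels /a/ and /u/, so it spirantizes to the fricative [x]. → [keevafaxuo].
/hudeadobje/: /d/ is a stop between vowels /u/ and /e/, so it spirantizes to the fricative [z]. /d/ is a stop between vowels /a/ and /o/, so it spirantizes to the fricative [z]. → [huzeazobje].
/bwozmixistaumeddu/: the rule's environment is not met; surfaces unchanged as [bwozmixistaumeddu].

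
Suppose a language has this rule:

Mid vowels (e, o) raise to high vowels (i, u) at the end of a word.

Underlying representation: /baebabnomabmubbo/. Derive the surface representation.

/o/ is a mid vowel in word-final position, so it raises to [u].
The other instances of /e/, /o/ do not occur in the required environment and remain unchanged.
Surface form: [baebabnomabmubbu].

baebabnomabmubbu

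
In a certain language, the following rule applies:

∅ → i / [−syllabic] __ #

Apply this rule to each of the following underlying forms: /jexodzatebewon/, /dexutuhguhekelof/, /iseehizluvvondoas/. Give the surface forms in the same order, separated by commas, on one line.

/jexodzatebewon/: the form ends in the consonant /n/, so [i] is inserted word-finally. → [jexodzatebewoni].
/dexutuhguhekelof/: the form ends in the consonant /f/, so [i] is inserted word-finally. → [dexutuhguhekelofi].
/iseehizluvvondoas/: the form ends in the consonant /s/, so [i] is inserted word-finally. → [iseehizluvvondoasi].

jexodzatebewoni, dexutuhguhekelofi, iseehizluvvondoasi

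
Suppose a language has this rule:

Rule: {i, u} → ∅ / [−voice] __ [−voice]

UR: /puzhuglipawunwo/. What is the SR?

No segment of /puzhuglipawunwo/ meets the structural description of the rule, so the form surfaces unchanged.

puzhuglipawunwo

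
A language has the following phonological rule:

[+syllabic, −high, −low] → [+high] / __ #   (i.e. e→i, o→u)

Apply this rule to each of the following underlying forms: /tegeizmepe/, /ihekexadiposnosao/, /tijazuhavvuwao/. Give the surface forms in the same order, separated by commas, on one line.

tegeizmepi, ihekexadiposnosau, tijazuhavvuwau

/tegeizmepe/: /e/ is a mid vowel in word-final position, so it raises to [i]. → [tegeizmepi].
/ihekexadiposnosao/: /o/ is a mid vowel in word-final position, so it raises to [u]. → [ihekexadiposnosau].
/tijazuhavvuwao/: /o/ is a mid vowel in word-final position, so it raises to [u]. → [tijazuhavvuwau].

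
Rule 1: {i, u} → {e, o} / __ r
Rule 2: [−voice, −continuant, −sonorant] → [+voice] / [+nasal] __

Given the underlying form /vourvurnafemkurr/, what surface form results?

voorvornafemgorr

Rule 1 (pre-rhotic lowering): /u/ is a high vowel immediately before /r/, so it lowers to [o]. /u/ is a high vowel immediately before /r/, so it lowers to [o]. /u/ is a high vowel immediately before /r/, so it lowers to [o]. /vourvurnafemkurr/ → voorvornafemkorr.
Rule 2 (post-nasal voicing): /k/ is a voiceless stop immediately after the nasal /m/, so it voices to [g]. /voorvornafemkorr/ → voorvornafemgorr.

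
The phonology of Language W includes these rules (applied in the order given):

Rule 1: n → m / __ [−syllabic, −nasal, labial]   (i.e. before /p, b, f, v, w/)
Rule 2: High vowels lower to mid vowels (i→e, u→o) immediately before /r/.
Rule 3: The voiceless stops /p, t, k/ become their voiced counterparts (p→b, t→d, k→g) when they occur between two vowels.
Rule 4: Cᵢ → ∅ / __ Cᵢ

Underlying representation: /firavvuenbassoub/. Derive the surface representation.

feravuembasoub

Rule 1 (nasal place assimilation): /n/ precedes the labial consonant /b/, so it assimilates in place to [m]. /firavvuenbassoub/ → firavvuembassoub.
Rule 2 (pre-rhotic lowering): /i/ is a high vowel immediately before /r/, so it lowers to [e]. /firavvuembassoub/ → feravvuembassoub.
Rule 3 (intervocalic voicing): no segment meets the environment; /feravvuembassoub/ is unchanged.
Rule 4 (degemination): /vv/ is a geminate; the first /v/ deletes. /ss/ is a geminate; the first /s/ deletes. /feravvuembassoub/ → feravuembasoub.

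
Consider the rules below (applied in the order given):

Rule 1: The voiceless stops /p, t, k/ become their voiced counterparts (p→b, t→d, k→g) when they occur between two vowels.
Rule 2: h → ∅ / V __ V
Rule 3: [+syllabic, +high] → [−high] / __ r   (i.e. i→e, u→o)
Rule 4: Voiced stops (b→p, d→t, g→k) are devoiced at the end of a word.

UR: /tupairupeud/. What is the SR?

Rule 1 (intervocalic voicing): /p/ is a voiceless stop between vowels /u/ and /a/, so it voices to [b]. /p/ is a voiceless stop between vowels /u/ and /e/, so it voices to [b]. /tupairupeud/ → tubairubeud.
Rule 2 (intervocalic h-deletion): no segment meets the environment; /tubairubeud/ is unchanged.
Rule 3 (pre-rhotic lowering): /i/ is a high vowel immediately before /r/, so it lowers to [e]. /tubairubeud/ → tubaerubeud.
Rule 4 (final devoicing): /d/ is a voiced stop in word-final position, so it devoices to [t]. /tubaerubeud/ → tubaerubeut.

tubaerubeut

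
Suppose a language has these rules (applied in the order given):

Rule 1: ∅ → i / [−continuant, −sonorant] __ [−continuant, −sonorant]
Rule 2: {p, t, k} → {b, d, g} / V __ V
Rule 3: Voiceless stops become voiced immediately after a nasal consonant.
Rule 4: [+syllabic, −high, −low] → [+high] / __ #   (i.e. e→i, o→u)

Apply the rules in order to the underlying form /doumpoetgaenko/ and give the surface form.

doumboedigaengu

Rule 1 (stop-cluster i-epenthesis): /t/ and /g/ form a stop–stop cluster, so [i] is inserted between them. /doumpoetgaenko/ → doumpoetigaenko.
Rule 2 (intervocalic voicing): /t/ is a voiceless stop between vowels /e/ and /i/, so it voices to [d]. /doumpoetigaenko/ → doumpoedigaenko.
Rule 3 (post-nasal voicing): /p/ is a voiceless stop immediately after the nasal /m/, so it voices to [b]. /k/ is a voiceless stop immediately after the nasal /n/, so it voices to [g]. /doumpoedigaenko/ → doumboedigaengo.
Rule 4 (final vowel raising): /o/ is a mid vowel in word-final position, so it raises to [u]. /doumboedigaengo/ → doumboedigaengu.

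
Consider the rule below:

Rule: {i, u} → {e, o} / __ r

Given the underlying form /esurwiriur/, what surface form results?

esorwerior

Scanning /esurwiriur/: /u/ is a high vowel immediately before /r/, so it lowers to [o]; /i/ is a high vowel immediately before /r/, so it lowers to [e]; /i/ at position 8 is not in the conditioning environment; /u/ is a high vowel immediately before /r/, so it lowers to [o].
Result: [esorwerior].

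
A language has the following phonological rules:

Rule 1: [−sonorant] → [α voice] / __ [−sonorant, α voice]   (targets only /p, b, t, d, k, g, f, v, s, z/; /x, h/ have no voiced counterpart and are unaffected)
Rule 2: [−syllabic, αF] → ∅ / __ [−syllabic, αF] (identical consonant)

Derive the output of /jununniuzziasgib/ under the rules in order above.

Rule 1 (regressive voicing assimilation): /s/ precedes the voiced obstruent /g/, so it voices to [z] by assimilation. /jununniuzziasgib/ → jununniuzziazgib.
Rule 2 (degemination): /nn/ is a geminate; the first /n/ deletes. /zz/ is a geminate; the first /z/ deletes. /jununniuzziazgib/ → jununiuziazgib.

jununiuziazgib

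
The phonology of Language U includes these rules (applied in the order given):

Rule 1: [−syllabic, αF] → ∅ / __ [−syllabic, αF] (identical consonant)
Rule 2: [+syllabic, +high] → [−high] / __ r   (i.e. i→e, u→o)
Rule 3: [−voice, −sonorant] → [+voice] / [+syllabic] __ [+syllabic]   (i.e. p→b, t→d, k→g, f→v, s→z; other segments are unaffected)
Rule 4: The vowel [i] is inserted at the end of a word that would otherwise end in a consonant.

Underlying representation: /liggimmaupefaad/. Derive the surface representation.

Rule 1 (degemination): /gg/ is a geminate; the first /g/ deletes. /mm/ is a geminate; the first /m/ deletes. /liggimmaupefaad/ → ligimaupefaad.
Rule 2 (pre-rhotic lowering): no segment meets the environment; /ligimaupefaad/ is unchanged.
Rule 3 (intervocalic voicing): /p/ is a voiceless obstruent between vowels /u/ and /e/, so it voices to [b]. /f/ is a voiceless obstruent between vowels /e/ and /a/, so it voices to [v]. /ligimaupefaad/ → ligimaubevaad.
Rule 4 (final i-epenthesis): the form ends in the consonant /d/, so [i] is inserted word-finally. /ligimaubevaad/ → ligimaubevaadi.

ligimaubevaadi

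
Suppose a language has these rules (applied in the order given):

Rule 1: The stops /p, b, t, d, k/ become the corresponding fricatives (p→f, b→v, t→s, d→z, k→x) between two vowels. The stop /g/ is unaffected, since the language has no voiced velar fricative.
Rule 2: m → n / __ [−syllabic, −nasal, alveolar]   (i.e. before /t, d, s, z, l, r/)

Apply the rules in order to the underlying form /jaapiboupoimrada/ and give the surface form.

Rule 1 (intervocalic spirantization): /p/ is a stop between vowels /a/ and /i/, so it spirantizes to the fricative [f]. /b/ is a stop between vowels /i/ and /o/, so it spirantizes to the fricative [v]. /p/ is a stop between vowels /u/ and /o/, so it spirantizes to the fricative [f]. /d/ is a stop between vowels /a/ and /a/, so it spirantizes to the fricative [z]. /jaapiboupoimrada/ → jaafivoufoimraza.
Rule 2 (nasal place assimilation): /m/ precedes the alveolar consonant /r/, so it assimilates in place to [n]. /jaafivoufoimraza/ → jaafivoufoinraza.

jaafivoufoinraza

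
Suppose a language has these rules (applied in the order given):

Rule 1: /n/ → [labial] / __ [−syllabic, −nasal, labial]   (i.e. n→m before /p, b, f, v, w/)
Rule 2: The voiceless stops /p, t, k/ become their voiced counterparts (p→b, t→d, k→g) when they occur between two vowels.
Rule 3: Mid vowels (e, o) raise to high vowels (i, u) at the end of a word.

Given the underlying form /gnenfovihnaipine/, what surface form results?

gnemfovihnaibini

Rule 1 (nasal place assimilation): /n/ precedes the labial consonant /f/, so it assimilates in place to [m]. /gnenfovihnaipine/ → gnemfovihnaipine.
Rule 2 (intervocalic voicing): /p/ is a voiceless stop between vowels /i/ and /i/, so it voices to [b]. /gnemfovihnaipine/ → gnemfovihnaibine.
Rule 3 (final vowel raising): /e/ is a mid vowel in word-final position, so it raises to [i]. /gnemfovihnaibine/ → gnemfovihnaibini.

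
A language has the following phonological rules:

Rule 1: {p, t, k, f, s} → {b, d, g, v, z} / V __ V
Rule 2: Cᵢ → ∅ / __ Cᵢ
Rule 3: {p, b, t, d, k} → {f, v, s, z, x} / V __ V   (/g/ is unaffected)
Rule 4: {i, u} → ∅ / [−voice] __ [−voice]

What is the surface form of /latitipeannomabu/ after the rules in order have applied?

laziziveanomavu

Rule 1 (intervocalic voicing): /t/ is a voiceless obstruent between vowels /a/ and /i/, so it voices to [d]. /t/ is a voiceless obstruent between vowels /i/ and /i/, so it voices to [d]. /p/ is a voiceless obstruent between vowels /i/ and /e/, so it voices to [b]. /latitipeannomabu/ → ladidibeannomabu.
Rule 2 (degemination): /nn/ is a geminate; the first /n/ deletes. /ladidibeannomabu/ → ladidibeanomabu.
Rule 3 (intervocalic spirantization): /d/ is a stop between vowels /a/ and /i/, so it spirantizes to the fricative [z]. /d/ is a stop between vowels /i/ and /i/, so it spirantizes to the fricative [z]. /b/ is a stop between vowels /i/ and /e/, so it spirantizes to the fricative [v]. /b/ is a stop between vowels /a/ and /u/, so it spirantizes to the fricative [v]. /ladidibeanomabu/ → laziziveanomavu.
Rule 4 (high vowel syncope): no segment meets the environment; /laziziveanomavu/ is unchanged.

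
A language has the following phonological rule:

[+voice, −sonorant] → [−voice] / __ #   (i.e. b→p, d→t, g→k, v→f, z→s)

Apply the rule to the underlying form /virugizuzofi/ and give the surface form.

virugizuzofi

No segment of /virugizuzofi/ meets the structural description of the rule, so the form surfaces unchanged.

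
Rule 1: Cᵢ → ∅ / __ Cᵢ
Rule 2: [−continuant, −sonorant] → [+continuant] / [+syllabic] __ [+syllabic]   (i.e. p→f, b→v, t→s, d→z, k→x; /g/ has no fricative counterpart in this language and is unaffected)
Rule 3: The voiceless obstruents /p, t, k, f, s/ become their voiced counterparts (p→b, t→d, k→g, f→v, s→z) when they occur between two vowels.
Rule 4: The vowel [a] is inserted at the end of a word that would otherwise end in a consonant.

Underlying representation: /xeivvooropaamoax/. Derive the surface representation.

Rule 1 (degemination): /vv/ is a geminate; the first /v/ deletes. /xeivvooropaamoax/ → xeivooropaamoax.
Rule 2 (intervocalic spirantization): /p/ is a stop between vowels /o/ and /a/, so it spirantizes to the fricative [f]. /xeivooropaamoax/ → xeivoorofaamoax.
Rule 3 (intervocalic voicing): /f/ is a voiceless obstruent between vowels /o/ and /a/, so it voices to [v]. /xeivoorofaamoax/ → xeivoorovaamoax.
Rule 4 (final a-epenthesis): the form ends in the consonant /x/, so [a] is inserted word-finally. /xeivoorovaamoax/ → xeivoorovaamoaxa.

xeivoorovaamoaxa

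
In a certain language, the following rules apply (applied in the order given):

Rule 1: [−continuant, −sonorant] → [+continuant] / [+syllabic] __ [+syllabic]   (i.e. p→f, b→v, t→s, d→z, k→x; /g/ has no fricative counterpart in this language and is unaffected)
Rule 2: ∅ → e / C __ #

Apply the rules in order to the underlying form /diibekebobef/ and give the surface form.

Rule 1 (intervocalic spirantization): /b/ is a stop between vowels /i/ and /e/, so it spirantizes to the fricative [v]. /k/ is a stop between vowels /e/ and /e/, so it spirantizes to the fricative [x]. /b/ is a stop between vowels /e/ and /o/, so it spirantizes to the fricative [v]. /b/ is a stop between vowels /o/ and /e/, so it spirantizes to the fricative [v]. /diibekebobef/ → diivexevovef.
Rule 2 (final e-epenthesis): the form ends in the consonant /f/, so [e] is inserted word-finally. /diivexevovef/ → diivexevovefe.

diivexevovefe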